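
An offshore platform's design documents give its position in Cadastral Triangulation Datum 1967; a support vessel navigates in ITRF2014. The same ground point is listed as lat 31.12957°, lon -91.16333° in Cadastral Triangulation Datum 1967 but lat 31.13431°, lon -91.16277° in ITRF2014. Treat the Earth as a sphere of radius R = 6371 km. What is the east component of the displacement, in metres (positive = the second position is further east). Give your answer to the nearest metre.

ΔE = 53 m

Δφ = 31.13431° − 31.12957° = +0.00474°; Δλ = -91.16277° − -91.16333° = +0.00056°.
1° along a meridian = πR/180 = 111195 m.
ΔN = Δφ × 111195 = 527.1 m; ΔE = Δλ × 111195 × cos(31.12957°) = +0.00056 × 111195 × 0.856000 = 53.3 m.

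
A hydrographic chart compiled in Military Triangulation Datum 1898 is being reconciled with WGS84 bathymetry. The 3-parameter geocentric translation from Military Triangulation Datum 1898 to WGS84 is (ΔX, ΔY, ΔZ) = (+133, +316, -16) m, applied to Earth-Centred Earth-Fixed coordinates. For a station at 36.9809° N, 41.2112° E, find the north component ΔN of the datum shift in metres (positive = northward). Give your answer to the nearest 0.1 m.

ΔN = -198.2 m

The local north axis is (−sin φ cos λ, −sin φ sin λ, cos φ), giving ΔN = -60.187 − 125.238 − 12.781 = -198.21 m.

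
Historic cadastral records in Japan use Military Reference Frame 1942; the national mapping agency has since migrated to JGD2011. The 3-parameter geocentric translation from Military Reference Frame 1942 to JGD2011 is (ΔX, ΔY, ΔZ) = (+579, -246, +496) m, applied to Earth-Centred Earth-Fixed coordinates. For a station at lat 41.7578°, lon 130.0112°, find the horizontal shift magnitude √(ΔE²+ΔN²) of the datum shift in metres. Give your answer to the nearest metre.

The local east axis at (φ, λ) is (−sin λ, cos λ, 0), so ΔE = −sin(130.0112°)·579 + cos(130.0112°)·(-246) = -285.30 m.
The local north axis is (−sin φ cos λ, −sin φ sin λ, cos φ), giving ΔN = 247.919 + 125.482 + 369.999 = 743.40 m.
Horizontal magnitude = √(ΔE² + ΔN²) = √((-285.30)² + 743.40²) = 796.27 m.

796 m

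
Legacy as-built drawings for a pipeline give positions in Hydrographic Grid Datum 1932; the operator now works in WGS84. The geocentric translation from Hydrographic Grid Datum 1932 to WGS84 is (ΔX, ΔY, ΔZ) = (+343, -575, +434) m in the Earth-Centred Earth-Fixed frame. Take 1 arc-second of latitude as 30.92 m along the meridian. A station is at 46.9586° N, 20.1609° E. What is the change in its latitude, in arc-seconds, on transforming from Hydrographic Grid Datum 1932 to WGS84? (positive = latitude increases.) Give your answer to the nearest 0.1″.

sin φ = 0.730861, cos φ = 0.682527, sin λ = 0.344658, cos λ = 0.938728.
North component: ΔN = −sin φ cos λ·ΔX − sin φ sin λ·ΔY + cos φ·ΔZ = −(0.730861)(0.938728)(343) − (0.730861)(0.344658)(-575) + (0.682527)(434) = 205.73 m.
1° of latitude spans 3600 × 30.92 = 111312 m, so Δφ = 205.73 / 111312 × 3600 = 6.654″.

Δφ = 6.7″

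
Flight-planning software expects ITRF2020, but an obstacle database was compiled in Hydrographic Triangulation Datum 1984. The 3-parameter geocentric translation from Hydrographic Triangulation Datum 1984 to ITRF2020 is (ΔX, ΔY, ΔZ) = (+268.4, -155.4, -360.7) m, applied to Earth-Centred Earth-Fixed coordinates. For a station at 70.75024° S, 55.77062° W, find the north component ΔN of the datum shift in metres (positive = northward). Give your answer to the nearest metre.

The local north axis is (−sin φ cos λ, −sin φ sin λ, cos φ), giving ΔN = 142.536 + 121.300 − 118.918 = 144.92 m.

ΔN = 145 m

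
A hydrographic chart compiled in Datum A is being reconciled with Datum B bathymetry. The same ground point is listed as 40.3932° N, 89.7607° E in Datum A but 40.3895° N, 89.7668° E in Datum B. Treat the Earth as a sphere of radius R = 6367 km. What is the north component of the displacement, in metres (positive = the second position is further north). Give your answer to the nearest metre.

Δφ = 40.3895° − 40.3932° = -0.0037°; Δλ = 89.7668° − 89.7607° = +0.0061°.
1° along a meridian = πR/180 = 111125 m.
ΔN = Δφ × 111125 = -411.2 m; ΔE = Δλ × 111125 × cos(40.3932°) = +0.0061 × 111125 × 0.761615 = 516.3 m.

ΔN = -411 m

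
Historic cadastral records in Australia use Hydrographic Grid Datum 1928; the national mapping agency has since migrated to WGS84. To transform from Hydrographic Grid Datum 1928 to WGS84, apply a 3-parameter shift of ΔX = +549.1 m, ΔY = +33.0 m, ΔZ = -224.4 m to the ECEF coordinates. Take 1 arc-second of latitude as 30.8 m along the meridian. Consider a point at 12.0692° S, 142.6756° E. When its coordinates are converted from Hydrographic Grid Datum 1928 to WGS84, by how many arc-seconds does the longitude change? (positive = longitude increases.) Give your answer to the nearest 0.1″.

sin φ = -0.209093, cos φ = 0.977896, sin λ = 0.606327, cos λ = -0.795215.
East component: ΔE = −sin λ·ΔX + cos λ·ΔY = −(0.606327)(549.1) + (-0.795215)(33.0) = -359.18 m.
1° of latitude spans 3600 × 30.80 = 110880 m; at latitude φ, 1° of longitude spans that × cos φ = 108429.1 m, so Δλ = -359.18 / 108429.1 × 3600 = -11.925″.

Δλ = -11.9″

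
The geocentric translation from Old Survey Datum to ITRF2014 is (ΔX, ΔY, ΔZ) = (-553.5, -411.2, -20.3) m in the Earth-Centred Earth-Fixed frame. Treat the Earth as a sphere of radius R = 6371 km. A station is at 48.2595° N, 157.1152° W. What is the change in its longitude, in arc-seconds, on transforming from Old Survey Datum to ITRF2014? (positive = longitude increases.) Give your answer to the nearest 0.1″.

sin φ = 0.746168, cos φ = 0.665758, sin λ = -0.388880, cos λ = -0.921289.
East component: ΔE = −sin λ·ΔX + cos λ·ΔY = −(-0.388880)(-553.5) + (-0.921289)(-411.2) = 163.59 m.
1° of latitude spans πR/180 = 111195 m; at latitude φ, 1° of longitude spans that × cos φ = 74028.9 m, so Δλ = 163.59 / 74028.9 × 3600 = 7.955″.

Δλ = 8.0″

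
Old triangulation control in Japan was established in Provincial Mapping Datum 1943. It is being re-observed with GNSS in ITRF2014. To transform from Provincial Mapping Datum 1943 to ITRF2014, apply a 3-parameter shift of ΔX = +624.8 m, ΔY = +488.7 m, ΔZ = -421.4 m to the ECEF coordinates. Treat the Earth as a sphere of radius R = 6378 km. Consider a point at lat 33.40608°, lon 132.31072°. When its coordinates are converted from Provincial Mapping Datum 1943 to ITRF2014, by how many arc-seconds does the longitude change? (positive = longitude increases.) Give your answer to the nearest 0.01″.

Δλ = -30.64″

sin φ = 0.550569, cos φ = 0.834789, sin λ = 0.739505, cos λ = -0.673151.
East component: ΔE = −sin λ·ΔX + cos λ·ΔY = −(0.739505)(624.8) + (-0.673151)(488.7) = -791.01 m.
1° of latitude spans πR/180 = 111317 m; at latitude φ, 1° of longitude spans that × cos φ = 92926.3 m, so Δλ = -791.01 / 92926.3 × 3600 = -30.644″.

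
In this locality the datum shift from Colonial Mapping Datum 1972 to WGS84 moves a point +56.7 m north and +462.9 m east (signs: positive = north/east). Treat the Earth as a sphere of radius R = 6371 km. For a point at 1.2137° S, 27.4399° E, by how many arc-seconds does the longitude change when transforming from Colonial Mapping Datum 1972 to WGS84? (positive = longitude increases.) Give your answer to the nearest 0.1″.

At latitude -1.2137°, cos φ = 0.999776.
One radian of longitude at latitude φ spans R cos φ, so Δλ = ΔE / (R cos φ) = 462.9 / (6371000 × 0.999776) = 7.2674e-05 rad = 14.990″.

Δλ = 15.0″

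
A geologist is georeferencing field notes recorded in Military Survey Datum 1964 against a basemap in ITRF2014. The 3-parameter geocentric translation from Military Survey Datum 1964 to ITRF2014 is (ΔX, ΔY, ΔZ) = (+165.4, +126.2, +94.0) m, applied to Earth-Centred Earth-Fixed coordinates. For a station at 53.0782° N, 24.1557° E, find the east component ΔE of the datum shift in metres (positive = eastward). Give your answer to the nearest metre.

The local east axis at (φ, λ) is (−sin λ, cos λ, 0), so ΔE = −sin(24.1557°)·165.4 + cos(24.1557°)·126.2 = 47.46 m.

ΔE = 47 m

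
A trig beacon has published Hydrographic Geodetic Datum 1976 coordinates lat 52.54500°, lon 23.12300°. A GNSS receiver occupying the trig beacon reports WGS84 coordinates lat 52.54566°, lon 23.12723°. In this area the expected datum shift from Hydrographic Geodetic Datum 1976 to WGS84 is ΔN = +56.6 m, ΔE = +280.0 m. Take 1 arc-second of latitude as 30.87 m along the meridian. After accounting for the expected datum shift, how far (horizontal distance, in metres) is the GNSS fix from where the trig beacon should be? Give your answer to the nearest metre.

18 m

Observed coordinate differences: Δφ = +0.00066°, Δλ = +0.00423°.
Converting to metres (1° lat = 111132 m, cos φ = 0.608138): observed ΔN = 73.3 m, observed ΔE = 285.9 m.
Subtracting the expected shift leaves a residual of 73.3 − (56.6) = 16.7 m north and 285.9 − (280.0) = 5.9 m east.
Residual distance = √(16.7² + 5.9²) = 17.7 m.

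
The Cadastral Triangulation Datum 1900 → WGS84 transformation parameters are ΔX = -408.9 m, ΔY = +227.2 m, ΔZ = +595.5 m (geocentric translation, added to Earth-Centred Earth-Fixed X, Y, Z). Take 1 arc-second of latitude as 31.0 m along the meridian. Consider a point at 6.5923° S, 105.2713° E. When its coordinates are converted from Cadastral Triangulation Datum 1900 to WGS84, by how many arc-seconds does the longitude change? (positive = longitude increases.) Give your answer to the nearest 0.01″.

Δλ = 10.87″

sin φ = -0.114804, cos φ = 0.993388, sin λ = 0.964689, cos λ = -0.263390.
East component: ΔE = −sin λ·ΔX + cos λ·ΔY = −(0.964689)(-408.9) + (-0.263390)(227.2) = 334.62 m.
1° of latitude spans 3600 × 31.00 = 111600 m; at latitude φ, 1° of longitude spans that × cos φ = 110862.1 m, so Δλ = 334.62 / 110862.1 × 3600 = 10.866″.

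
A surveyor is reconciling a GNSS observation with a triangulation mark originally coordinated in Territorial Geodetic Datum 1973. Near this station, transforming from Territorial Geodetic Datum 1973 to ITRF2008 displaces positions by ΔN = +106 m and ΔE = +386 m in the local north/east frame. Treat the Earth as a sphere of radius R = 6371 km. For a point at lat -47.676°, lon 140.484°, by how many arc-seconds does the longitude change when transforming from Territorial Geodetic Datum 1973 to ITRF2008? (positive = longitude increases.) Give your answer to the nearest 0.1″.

At latitude -47.676°, cos φ = 0.673322.
One radian of longitude at latitude φ spans R cos φ, so Δλ = ΔE / (R cos φ) = 386.0 / (6371000 × 0.673322) = 8.9982e-05 rad = 18.560″.

Δλ = 18.6″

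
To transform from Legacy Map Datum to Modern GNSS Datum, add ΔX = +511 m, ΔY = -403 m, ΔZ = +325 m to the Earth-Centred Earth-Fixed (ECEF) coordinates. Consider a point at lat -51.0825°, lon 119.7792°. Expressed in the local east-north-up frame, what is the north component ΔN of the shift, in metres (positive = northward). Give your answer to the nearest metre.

The local north axis is (−sin φ cos λ, −sin φ sin λ, cos φ), giving ΔN = -197.464 − 272.148 + 204.165 = -265.45 m.

ΔN = -265 m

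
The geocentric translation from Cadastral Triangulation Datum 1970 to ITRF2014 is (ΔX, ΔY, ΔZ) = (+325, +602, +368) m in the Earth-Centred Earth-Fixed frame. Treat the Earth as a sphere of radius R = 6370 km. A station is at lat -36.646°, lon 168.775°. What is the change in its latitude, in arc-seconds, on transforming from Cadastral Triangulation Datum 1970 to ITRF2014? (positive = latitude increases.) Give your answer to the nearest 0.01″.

sin φ = -0.596869, cos φ = 0.802339, sin λ = 0.194662, cos λ = -0.980870.
North component: ΔN = −sin φ cos λ·ΔX − sin φ sin λ·ΔY + cos φ·ΔZ = −(-0.596869)(-0.980870)(325) − (-0.596869)(0.194662)(602) + (0.802339)(368) = 174.93 m.
1° of latitude spans πR/180 = 111177 m, so Δφ = 174.93 / 111177 × 3600 = 5.664″.

Δφ = 5.66″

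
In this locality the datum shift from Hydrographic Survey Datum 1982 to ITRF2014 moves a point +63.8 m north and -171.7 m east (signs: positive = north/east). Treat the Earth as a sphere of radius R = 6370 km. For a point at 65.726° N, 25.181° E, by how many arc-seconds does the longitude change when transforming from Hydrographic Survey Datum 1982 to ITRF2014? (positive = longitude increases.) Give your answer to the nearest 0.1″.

At latitude 65.726°, cos φ = 0.411101.
One radian of longitude at latitude φ spans R cos φ, so Δλ = ΔE / (R cos φ) = -171.7 / (6370000 × 0.411101) = -6.5567e-05 rad = -13.524″.

Δλ = -13.5″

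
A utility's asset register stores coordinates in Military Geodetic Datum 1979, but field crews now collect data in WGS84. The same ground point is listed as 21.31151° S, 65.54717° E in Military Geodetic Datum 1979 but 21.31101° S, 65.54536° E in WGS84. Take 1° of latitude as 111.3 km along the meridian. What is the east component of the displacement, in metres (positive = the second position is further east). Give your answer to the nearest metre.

ΔE = -188 m

Δφ = -21.31101° − -21.31151° = +0.00050°; Δλ = 65.54536° − 65.54717° = -0.00181°.
ΔN = Δφ × 111300 = 55.6 m; ΔE = Δλ × 111300 × cos(-21.31151°) = -0.00181 × 111300 × 0.931618 = -187.7 m.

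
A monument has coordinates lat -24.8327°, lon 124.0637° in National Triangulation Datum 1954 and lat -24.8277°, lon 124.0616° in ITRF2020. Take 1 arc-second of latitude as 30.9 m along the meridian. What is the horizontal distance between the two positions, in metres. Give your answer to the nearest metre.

Δφ = -24.8277° − -24.8327° = +0.0050°; Δλ = 124.0616° − 124.0637° = -0.0021°.
1° of latitude = 3600 × 30.90 = 111240 m.
ΔN = Δφ × 111240 = 556.2 m; ΔE = Δλ × 111240 × cos(-24.8327°) = -0.0021 × 111240 × 0.907538 = -212.0 m.
Distance = √(ΔE² + ΔN²) = √((-212.0)² + 556.2²) = 595.2 m.

595 m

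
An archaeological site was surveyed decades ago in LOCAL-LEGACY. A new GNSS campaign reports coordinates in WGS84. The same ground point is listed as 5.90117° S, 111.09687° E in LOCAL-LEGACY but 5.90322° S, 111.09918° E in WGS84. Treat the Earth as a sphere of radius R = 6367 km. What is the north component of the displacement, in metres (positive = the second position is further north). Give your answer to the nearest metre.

ΔN = -228 m

Δφ = -5.90322° − -5.90117° = -0.00205°; Δλ = 111.09918° − 111.09687° = +0.00231°.
1° along a meridian = πR/180 = 111125 m.
ΔN = Δφ × 111125 = -227.8 m; ΔE = Δλ × 111125 × cos(-5.90117°) = +0.00231 × 111125 × 0.994701 = 255.3 m.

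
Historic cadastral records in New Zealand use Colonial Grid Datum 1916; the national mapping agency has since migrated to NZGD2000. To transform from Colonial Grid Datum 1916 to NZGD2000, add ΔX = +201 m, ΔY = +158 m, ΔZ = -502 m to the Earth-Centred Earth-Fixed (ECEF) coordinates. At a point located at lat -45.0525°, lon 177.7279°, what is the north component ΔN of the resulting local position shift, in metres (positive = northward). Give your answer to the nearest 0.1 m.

At φ = -45.0525°, λ = 177.7279°: sin φ = -0.707754, cos φ = 0.706459, sin λ = 0.039645, cos λ = -0.999214.
ΔN = −sin φ cos λ·ΔX − sin φ sin λ·ΔY + cos φ·ΔZ = −(-0.707754)(-0.999214)(201) − (-0.707754)(0.039645)(158) + (0.706459)(-502) = -492.36 m.

ΔN = -492.4 m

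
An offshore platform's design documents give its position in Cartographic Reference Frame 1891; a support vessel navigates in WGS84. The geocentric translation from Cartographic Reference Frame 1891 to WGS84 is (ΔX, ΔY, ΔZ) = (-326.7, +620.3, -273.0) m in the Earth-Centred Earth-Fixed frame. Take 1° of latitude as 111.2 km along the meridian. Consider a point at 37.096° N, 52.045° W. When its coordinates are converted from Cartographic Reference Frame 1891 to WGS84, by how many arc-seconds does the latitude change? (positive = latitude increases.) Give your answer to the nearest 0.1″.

sin φ = 0.603152, cos φ = 0.797626, sin λ = -0.788494, cos λ = 0.615042.
North component: ΔN = −sin φ cos λ·ΔX − sin φ sin λ·ΔY + cos φ·ΔZ = −(0.603152)(0.615042)(-326.7) − (0.603152)(-0.788494)(620.3) + (0.797626)(-273.0) = 198.45 m.
1° of latitude spans 111200 m, so Δφ = 198.45 / 111200 × 3600 = 6.424″.

Δφ = 6.4″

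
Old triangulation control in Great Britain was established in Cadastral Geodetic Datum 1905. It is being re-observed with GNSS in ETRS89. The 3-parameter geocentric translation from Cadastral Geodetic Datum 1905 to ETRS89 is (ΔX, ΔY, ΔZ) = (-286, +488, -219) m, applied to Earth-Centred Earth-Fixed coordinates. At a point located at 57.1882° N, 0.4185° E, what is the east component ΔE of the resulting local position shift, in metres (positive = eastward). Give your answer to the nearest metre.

The local east axis at (φ, λ) is (−sin λ, cos λ, 0), so ΔE = −sin(0.4185°)·(-286) + cos(0.4185°)·488 = 490.08 m.

ΔE = 490 m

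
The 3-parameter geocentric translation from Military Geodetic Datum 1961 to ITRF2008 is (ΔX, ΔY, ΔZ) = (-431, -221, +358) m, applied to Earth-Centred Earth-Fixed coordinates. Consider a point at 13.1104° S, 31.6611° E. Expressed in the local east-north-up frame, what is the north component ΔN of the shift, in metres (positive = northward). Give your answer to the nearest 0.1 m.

The local north axis is (−sin φ cos λ, −sin φ sin λ, cos φ), giving ΔN = -83.213 − 26.312 + 348.669 = 239.14 m.

ΔN = 239.1 m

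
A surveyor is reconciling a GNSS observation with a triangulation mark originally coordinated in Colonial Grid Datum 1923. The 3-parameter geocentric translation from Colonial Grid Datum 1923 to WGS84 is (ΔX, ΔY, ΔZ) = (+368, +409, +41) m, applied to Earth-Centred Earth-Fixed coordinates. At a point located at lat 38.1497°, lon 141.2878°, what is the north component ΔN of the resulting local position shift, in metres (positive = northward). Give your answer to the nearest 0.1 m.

ΔN = 51.6 m

At φ = 38.1497°, λ = 141.2878°: sin φ = 0.617718, cos φ = 0.786399, sin λ = 0.625409, cos λ = -0.780297.
ΔN = −sin φ cos λ·ΔX − sin φ sin λ·ΔY + cos φ·ΔZ = −(0.617718)(-0.780297)(368) − (0.617718)(0.625409)(409) + (0.786399)(41) = 51.61 m.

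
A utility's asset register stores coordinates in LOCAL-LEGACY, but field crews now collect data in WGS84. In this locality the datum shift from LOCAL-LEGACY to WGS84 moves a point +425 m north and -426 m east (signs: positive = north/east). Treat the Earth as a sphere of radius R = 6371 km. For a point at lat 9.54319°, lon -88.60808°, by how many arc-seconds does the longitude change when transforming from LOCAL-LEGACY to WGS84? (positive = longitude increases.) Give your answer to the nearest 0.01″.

At latitude 9.54319°, cos φ = 0.986161.
One radian of longitude at latitude φ spans R cos φ, so Δλ = ΔE / (R cos φ) = -426.0 / (6371000 × 0.986161) = -6.7804e-05 rad = -13.986″.

Δλ = -13.99″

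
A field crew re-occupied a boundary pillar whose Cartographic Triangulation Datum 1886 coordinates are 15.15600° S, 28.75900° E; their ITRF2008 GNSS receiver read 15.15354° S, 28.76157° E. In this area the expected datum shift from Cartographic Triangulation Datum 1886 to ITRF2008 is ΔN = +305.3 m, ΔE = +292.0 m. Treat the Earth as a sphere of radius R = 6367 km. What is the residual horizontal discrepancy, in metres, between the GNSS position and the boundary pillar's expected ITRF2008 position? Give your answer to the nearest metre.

Observed coordinate differences: Δφ = +0.00246°, Δλ = +0.00257°.
Converting to metres (1° lat = 111125 m, cos φ = 0.965218): observed ΔN = 273.4 m, observed ΔE = 275.7 m.
Subtracting the expected shift leaves a residual of 273.4 − (305.3) = -31.9 m north and 275.7 − (292.0) = -16.3 m east.
Residual distance = √((-31.9)² + (-16.3)²) = 35.9 m.

36 m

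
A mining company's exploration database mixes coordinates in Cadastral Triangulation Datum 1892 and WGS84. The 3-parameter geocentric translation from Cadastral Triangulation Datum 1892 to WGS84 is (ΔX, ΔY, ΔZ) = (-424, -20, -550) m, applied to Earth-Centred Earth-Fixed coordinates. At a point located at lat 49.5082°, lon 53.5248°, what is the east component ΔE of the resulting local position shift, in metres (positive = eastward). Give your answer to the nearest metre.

The local east axis at (φ, λ) is (−sin λ, cos λ, 0), so ΔE = −sin(53.5248°)·(-424) + cos(53.5248°)·(-20) = 329.05 m.

ΔE = 329 m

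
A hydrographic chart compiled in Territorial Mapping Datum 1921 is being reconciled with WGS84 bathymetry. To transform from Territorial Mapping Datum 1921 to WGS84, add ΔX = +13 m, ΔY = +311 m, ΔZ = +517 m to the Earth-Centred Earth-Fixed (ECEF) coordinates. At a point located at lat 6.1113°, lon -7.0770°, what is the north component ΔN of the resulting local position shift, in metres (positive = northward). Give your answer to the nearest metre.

The local north axis is (−sin φ cos λ, −sin φ sin λ, cos φ), giving ΔN = -1.373 + 4.079 + 514.062 = 516.77 m.

ΔN = 517 m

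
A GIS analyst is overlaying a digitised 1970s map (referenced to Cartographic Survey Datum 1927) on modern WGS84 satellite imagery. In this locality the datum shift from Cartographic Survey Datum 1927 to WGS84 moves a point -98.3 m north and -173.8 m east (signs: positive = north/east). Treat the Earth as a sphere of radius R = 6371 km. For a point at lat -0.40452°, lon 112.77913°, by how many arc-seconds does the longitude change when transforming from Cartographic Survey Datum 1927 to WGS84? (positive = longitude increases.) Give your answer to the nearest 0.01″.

At latitude -0.40452°, cos φ = 0.999975.
One radian of longitude at latitude φ spans R cos φ, so Δλ = ΔE / (R cos φ) = -173.8 / (6371000 × 0.999975) = -2.7281e-05 rad = -5.627″.

Δλ = -5.63″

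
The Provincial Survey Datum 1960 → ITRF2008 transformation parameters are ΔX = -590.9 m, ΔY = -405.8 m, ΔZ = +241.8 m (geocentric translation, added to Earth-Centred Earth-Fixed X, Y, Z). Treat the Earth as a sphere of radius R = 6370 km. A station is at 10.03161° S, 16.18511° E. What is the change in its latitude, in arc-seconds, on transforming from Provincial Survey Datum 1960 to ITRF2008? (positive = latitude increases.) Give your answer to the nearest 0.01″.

sin φ = -0.174191, cos φ = 0.984712, sin λ = 0.278742, cos λ = 0.960366.
North component: ΔN = −sin φ cos λ·ΔX − sin φ sin λ·ΔY + cos φ·ΔZ = −(-0.174191)(0.960366)(-590.9) − (-0.174191)(0.278742)(-405.8) + (0.984712)(241.8) = 119.55 m.
1° of latitude spans πR/180 = 111177 m, so Δφ = 119.55 / 111177 × 3600 = 3.871″.

Δφ = 3.87″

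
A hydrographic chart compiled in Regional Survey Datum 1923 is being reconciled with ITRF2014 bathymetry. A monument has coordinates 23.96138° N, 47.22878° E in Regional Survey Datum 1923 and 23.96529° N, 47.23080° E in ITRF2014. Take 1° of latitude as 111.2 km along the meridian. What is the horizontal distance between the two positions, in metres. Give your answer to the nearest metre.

Δφ = 23.96529° − 23.96138° = +0.00391°; Δλ = 47.23080° − 47.22878° = +0.00202°.
ΔN = Δφ × 111200 = 434.8 m; ΔE = Δλ × 111200 × cos(23.96138°) = +0.00202 × 111200 × 0.913819 = 205.3 m.
Distance = √(ΔE² + ΔN²) = √(205.3² + 434.8²) = 480.8 m.

481 m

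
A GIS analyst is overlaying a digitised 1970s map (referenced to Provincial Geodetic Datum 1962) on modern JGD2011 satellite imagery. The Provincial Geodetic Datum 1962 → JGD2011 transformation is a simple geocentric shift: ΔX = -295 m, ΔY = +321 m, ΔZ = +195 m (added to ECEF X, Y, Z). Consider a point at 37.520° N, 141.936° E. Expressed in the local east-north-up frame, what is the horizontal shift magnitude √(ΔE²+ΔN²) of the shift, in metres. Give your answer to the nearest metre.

129 m

The local east axis at (φ, λ) is (−sin λ, cos λ, 0), so ΔE = −sin(141.936°)·(-295) + cos(141.936°)·321 = -70.85 m.
The local north axis is (−sin φ cos λ, −sin φ sin λ, cos φ), giving ΔN = -141.455 − 120.535 + 154.662 = -107.33 m.
Horizontal magnitude = √(ΔE² + ΔN²) = √((-70.85)² + (-107.33)²) = 128.60 m.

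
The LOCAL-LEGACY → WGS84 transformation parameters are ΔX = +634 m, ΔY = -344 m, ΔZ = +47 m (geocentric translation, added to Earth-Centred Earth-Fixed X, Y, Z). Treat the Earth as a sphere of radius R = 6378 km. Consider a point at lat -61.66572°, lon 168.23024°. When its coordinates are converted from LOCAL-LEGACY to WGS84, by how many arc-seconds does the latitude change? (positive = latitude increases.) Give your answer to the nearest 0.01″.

sin φ = -0.880194, cos φ = 0.474615, sin λ = 0.203979, cos λ = -0.978975.
North component: ΔN = −sin φ cos λ·ΔX − sin φ sin λ·ΔY + cos φ·ΔZ = −(-0.880194)(-0.978975)(634) − (-0.880194)(0.203979)(-344) + (0.474615)(47) = -585.77 m.
1° of latitude spans πR/180 = 111317 m, so Δφ = -585.77 / 111317 × 3600 = -18.944″.

Δφ = -18.94″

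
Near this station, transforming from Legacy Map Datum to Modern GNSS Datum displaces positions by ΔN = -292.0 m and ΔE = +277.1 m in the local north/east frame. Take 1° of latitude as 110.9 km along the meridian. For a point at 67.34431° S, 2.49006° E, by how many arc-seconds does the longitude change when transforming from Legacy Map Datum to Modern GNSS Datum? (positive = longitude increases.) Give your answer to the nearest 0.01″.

At latitude -67.34431°, cos φ = 0.385192.
1° of longitude at this latitude = 110.9 × cos φ = 42.72 km, so Δλ = 277.1 / 42717.8 = 0.0064868° = 23.352″.

Δλ = 23.35″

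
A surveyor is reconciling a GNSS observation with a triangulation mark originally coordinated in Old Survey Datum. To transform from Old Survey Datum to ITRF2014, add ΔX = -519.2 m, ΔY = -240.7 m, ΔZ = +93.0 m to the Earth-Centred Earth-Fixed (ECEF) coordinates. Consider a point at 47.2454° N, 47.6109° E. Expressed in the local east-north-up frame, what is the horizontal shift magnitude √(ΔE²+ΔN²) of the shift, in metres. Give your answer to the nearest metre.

The local east axis at (φ, λ) is (−sin λ, cos λ, 0), so ΔE = −sin(47.6109°)·(-519.2) + cos(47.6109°)·(-240.7) = 221.20 m.
The local north axis is (−sin φ cos λ, −sin φ sin λ, cos φ), giving ΔN = 257.012 + 130.536 + 63.134 = 450.68 m.
Horizontal magnitude = √(ΔE² + ΔN²) = √(221.20² + 450.68²) = 502.04 m.

502 m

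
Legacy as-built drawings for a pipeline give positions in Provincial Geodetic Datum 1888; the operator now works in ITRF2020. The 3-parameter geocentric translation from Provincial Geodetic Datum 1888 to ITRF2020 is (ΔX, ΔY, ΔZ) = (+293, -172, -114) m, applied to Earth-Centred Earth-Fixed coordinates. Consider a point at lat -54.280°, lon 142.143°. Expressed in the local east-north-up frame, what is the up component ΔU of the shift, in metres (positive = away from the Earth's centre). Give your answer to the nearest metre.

ΔU = -104 m

At φ = -54.280°, λ = 142.143°: sin φ = -0.811880, cos φ = 0.583825, sin λ = 0.613693, cos λ = -0.789545.
ΔU = cos φ cos λ·ΔX + cos φ sin λ·ΔY + sin φ·ΔZ = (0.583825)(-0.789545)(293) + (0.583825)(0.613693)(-172) + (-0.811880)(-114) = -104.13 m.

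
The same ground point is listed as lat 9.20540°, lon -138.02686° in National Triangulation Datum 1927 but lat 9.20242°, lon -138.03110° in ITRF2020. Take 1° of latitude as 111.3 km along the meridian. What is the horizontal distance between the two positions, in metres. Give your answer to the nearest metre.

Δφ = 9.20242° − 9.20540° = -0.00298°; Δλ = -138.03110° − -138.02686° = -0.00424°.
ΔN = Δφ × 111300 = -331.7 m; ΔE = Δλ × 111300 × cos(9.20540°) = -0.00424 × 111300 × 0.987121 = -465.8 m.
Distance = √(ΔE² + ΔN²) = √((-465.8)² + (-331.7)²) = 571.8 m.

572 m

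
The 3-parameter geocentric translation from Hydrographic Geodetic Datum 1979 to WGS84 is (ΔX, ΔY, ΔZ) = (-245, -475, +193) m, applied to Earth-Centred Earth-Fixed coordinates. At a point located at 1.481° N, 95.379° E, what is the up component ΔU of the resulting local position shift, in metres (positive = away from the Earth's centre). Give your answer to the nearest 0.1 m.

At φ = 1.481°, λ = 95.379°: sin φ = 0.025845, cos φ = 0.999666, sin λ = 0.995596, cos λ = -0.093743.
ΔU = cos φ cos λ·ΔX + cos φ sin λ·ΔY + sin φ·ΔZ = (0.999666)(-0.093743)(-245) + (0.999666)(0.995596)(-475) + (0.025845)(193) = -444.80 m.

ΔU = -444.8 m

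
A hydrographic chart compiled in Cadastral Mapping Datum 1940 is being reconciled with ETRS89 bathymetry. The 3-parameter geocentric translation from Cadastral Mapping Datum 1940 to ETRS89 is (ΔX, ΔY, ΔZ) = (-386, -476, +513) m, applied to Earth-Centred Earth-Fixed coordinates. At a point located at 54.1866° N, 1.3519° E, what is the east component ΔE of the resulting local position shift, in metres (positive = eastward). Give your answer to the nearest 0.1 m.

ΔE = -466.8 m

At φ = 54.1866°, λ = 1.3519°: sin φ = 0.810927, cos φ = 0.585147, sin λ = 0.023593, cos λ = 0.999722.
ΔE = −sin λ·ΔX + cos λ·ΔY = −(0.023593)·(-386) + (0.999722)·(-476) = -466.76 m.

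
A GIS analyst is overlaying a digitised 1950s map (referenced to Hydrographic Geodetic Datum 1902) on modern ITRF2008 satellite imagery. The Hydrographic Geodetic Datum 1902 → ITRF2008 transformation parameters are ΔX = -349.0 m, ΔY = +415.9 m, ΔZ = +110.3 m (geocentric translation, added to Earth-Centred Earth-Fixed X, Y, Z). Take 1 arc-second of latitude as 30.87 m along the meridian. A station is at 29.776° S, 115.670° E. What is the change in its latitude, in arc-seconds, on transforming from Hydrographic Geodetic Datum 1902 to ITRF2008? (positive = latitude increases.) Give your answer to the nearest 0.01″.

Δφ = 11.56″

sin φ = -0.496610, cos φ = 0.867974, sin λ = 0.901304, cos λ = -0.433187.
North component: ΔN = −sin φ cos λ·ΔX − sin φ sin λ·ΔY + cos φ·ΔZ = −(-0.496610)(-0.433187)(-349.0) − (-0.496610)(0.901304)(415.9) + (0.867974)(110.3) = 356.97 m.
1° of latitude spans 3600 × 30.87 = 111132 m, so Δφ = 356.97 / 111132 × 3600 = 11.564″.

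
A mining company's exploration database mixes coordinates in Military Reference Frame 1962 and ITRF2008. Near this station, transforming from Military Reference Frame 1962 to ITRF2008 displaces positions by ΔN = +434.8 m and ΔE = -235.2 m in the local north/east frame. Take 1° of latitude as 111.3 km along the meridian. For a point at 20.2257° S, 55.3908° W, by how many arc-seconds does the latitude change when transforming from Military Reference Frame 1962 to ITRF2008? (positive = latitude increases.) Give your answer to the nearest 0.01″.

1° of latitude = 111.3 km, so Δφ = 434.8 / 111300 = 0.0039066° = 14.064″.

Δφ = 14.06″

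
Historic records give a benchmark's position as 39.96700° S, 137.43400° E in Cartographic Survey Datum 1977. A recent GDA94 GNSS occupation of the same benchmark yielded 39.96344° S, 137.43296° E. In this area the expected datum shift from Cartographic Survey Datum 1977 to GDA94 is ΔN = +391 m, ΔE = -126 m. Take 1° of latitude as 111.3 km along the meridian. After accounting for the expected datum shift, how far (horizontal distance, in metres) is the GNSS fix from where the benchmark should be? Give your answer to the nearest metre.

Observed coordinate differences: Δφ = +0.00356°, Δλ = -0.00104°.
Converting to metres (1° lat = 111300 m, cos φ = 0.766415): observed ΔN = 396.2 m, observed ΔE = -88.7 m.
Subtracting the expected shift leaves a residual of 396.2 − (391) = 5.2 m north and -88.7 − (-126) = 37.3 m east.
Residual distance = √(5.2² + 37.3²) = 37.7 m.

38 m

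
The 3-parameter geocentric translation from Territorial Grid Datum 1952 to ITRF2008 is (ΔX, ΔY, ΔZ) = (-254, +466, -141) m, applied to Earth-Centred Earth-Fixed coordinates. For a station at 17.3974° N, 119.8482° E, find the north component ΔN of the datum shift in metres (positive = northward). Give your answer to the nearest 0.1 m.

ΔN = -293.2 m

The local north axis is (−sin φ cos λ, −sin φ sin λ, cos φ), giving ΔN = -37.798 − 120.850 − 134.550 = -293.20 m.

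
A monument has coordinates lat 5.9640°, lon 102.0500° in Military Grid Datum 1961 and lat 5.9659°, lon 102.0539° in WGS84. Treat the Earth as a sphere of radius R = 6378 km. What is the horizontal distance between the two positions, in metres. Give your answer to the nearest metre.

Δφ = 5.9659° − 5.9640° = +0.0019°; Δλ = 102.0539° − 102.0500° = +0.0039°.
1° along a meridian = πR/180 = 111317 m.
ΔN = Δφ × 111317 = 211.5 m; ΔE = Δλ × 111317 × cos(5.9640°) = +0.0039 × 111317 × 0.994587 = 431.8 m.
Distance = √(ΔE² + ΔN²) = √(431.8² + 211.5²) = 480.8 m.

481 m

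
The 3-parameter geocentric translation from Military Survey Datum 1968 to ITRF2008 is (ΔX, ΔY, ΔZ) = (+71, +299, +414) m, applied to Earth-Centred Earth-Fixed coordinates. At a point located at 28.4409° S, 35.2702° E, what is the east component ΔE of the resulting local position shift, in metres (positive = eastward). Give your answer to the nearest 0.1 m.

At φ = -28.4409°, λ = 35.2702°: sin φ = -0.476252, cos φ = 0.879309, sin λ = 0.577433, cos λ = 0.816438.
ΔE = −sin λ·ΔX + cos λ·ΔY = −(0.577433)·(71) + (0.816438)·(299) = 203.12 m.

ΔE = 203.1 m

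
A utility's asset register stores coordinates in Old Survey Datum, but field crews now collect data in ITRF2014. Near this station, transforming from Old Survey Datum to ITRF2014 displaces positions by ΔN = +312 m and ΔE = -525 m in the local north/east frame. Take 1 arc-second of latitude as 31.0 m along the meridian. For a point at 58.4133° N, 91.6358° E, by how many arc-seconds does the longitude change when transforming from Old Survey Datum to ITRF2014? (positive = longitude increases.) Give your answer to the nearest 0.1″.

Δλ = -32.3″

At latitude 58.4133°, cos φ = 0.523788.
1″ of longitude at this latitude = 31.00 × cos φ = 16.2374 m, so Δλ = -525.0 / 16.2374 = -32.333″.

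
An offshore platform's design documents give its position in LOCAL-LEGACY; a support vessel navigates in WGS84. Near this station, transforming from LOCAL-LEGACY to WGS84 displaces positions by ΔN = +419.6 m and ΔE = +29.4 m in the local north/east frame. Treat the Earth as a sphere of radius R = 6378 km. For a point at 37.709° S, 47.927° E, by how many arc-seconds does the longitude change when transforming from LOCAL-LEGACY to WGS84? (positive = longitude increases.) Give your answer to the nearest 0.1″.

Δλ = 1.2″

At latitude -37.709°, cos φ = 0.791127.
One radian of longitude at latitude φ spans R cos φ, so Δλ = ΔE / (R cos φ) = 29.4 / (6378000 × 0.791127) = 5.8266e-06 rad = 1.202″.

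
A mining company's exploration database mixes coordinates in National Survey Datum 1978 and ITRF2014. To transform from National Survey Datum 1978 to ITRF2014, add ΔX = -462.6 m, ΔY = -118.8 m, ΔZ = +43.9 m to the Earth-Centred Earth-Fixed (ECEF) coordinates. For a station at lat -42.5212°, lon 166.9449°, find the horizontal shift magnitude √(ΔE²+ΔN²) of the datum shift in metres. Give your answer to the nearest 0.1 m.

The local east axis at (φ, λ) is (−sin λ, cos λ, 0), so ΔE = −sin(166.9449°)·(-462.6) + cos(166.9449°)·(-118.8) = 220.23 m.
The local north axis is (−sin φ cos λ, −sin φ sin λ, cos φ), giving ΔN = 304.573 − 18.137 + 32.355 = 318.79 m.
Horizontal magnitude = √(ΔE² + ΔN²) = √(220.23² + 318.79²) = 387.46 m.

387.5 m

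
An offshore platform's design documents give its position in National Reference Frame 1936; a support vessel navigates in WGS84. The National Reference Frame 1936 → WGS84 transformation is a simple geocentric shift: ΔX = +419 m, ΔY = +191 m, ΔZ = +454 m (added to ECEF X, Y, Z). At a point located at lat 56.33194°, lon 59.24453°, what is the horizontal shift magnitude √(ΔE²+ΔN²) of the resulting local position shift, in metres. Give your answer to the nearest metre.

270 m

At φ = 56.33194°, λ = 59.24453°: sin φ = 0.832263, cos φ = 0.554381, sin λ = 0.859358, cos λ = 0.511375.
ΔE = −sin λ·ΔX + cos λ·ΔY = −(0.859358)·(419) + (0.511375)·(191) = -262.40 m.
ΔN = −sin φ cos λ·ΔX − sin φ sin λ·ΔY + cos φ·ΔZ = −(0.832263)(0.511375)(419) − (0.832263)(0.859358)(191) + (0.554381)(454) = -63.24 m.
Horizontal magnitude = √(ΔE² + ΔN²) = √((-262.40)² + (-63.24)²) = 269.91 m.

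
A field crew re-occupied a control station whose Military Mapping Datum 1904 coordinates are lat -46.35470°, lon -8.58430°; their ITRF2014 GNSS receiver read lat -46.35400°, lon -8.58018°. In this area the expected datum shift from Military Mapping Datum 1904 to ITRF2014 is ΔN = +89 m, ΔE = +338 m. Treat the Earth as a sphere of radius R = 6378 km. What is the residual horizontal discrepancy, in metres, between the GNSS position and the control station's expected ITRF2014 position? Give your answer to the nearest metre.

24 m

Observed coordinate differences: Δφ = +0.00070°, Δλ = +0.00412°.
Converting to metres (1° lat = 111317 m, cos φ = 0.690192): observed ΔN = 77.9 m, observed ΔE = 316.5 m.
Subtracting the expected shift leaves a residual of 77.9 − (89) = -11.1 m north and 316.5 − (338) = -21.5 m east.
Residual distance = √((-11.1)² + (-21.5)²) = 24.2 m.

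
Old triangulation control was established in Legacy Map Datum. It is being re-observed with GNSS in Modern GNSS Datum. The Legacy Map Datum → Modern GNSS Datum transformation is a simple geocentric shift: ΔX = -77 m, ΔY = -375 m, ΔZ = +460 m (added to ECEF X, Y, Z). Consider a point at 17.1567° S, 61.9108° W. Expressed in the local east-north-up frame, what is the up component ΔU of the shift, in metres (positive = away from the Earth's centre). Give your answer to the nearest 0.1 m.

ΔU = 145.8 m

The local up (radial) axis is (cos φ cos λ, cos φ sin λ, sin φ), giving ΔU = -34.642 + 316.109 − 135.694 = 145.77 m.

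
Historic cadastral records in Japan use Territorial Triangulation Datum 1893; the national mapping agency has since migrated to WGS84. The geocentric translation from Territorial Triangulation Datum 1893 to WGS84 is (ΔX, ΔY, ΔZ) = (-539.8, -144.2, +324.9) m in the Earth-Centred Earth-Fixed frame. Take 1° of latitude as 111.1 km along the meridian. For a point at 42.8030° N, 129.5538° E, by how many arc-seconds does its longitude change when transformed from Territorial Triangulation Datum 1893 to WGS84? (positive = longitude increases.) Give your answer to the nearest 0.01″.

sin φ = 0.679480, cos φ = 0.733694, sin λ = 0.771027, cos λ = -0.636802.
East component: ΔE = −sin λ·ΔX + cos λ·ΔY = −(0.771027)(-539.8) + (-0.636802)(-144.2) = 508.03 m.
1° of latitude spans 111100 m; at latitude φ, 1° of longitude spans that × cos φ = 81513.4 m, so Δλ = 508.03 / 81513.4 × 3600 = 22.437″.

Δλ = 22.44″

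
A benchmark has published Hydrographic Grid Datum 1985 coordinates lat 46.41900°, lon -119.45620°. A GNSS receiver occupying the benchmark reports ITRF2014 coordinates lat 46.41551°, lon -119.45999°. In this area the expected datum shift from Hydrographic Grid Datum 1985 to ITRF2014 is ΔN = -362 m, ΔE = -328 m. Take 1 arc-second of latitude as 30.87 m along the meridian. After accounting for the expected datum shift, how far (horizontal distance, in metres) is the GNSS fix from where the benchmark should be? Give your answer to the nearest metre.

Observed coordinate differences: Δφ = -0.00349°, Δλ = -0.00379°.
Converting to metres (1° lat = 111132 m, cos φ = 0.689379): observed ΔN = -387.9 m, observed ΔE = -290.4 m.
Subtracting the expected shift leaves a residual of -387.9 − (-362) = -25.9 m north and -290.4 − (-328) = 37.6 m east.
Residual distance = √((-25.9)² + 37.6²) = 45.7 m.

46 m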